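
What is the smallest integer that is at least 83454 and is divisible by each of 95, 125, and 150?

85500

The integer must be a common multiple of 95, 125, and 150, so a multiple of their LCM.
95 = 5 × 19
125 = 5^3
150 = 2 × 3 × 5^2
LCM(95, 125, 150) = 2 × 3 × 5^3 × 19 = 14250.
Smallest multiple of 14250 that is ≥ 83454: ⌈83454/14250⌉ × 14250 = 6 × 14250 = 85500.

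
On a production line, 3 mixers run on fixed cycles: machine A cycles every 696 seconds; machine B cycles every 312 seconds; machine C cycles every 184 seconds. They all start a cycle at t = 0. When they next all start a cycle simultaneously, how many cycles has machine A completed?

They are all back at their starting positions together after one LCM of the periods.
696 = 2^3 × 3 × 29
312 = 2^3 × 3 × 13
184 = 2^3 × 23
LCM(696, 312, 184) = 2^3 × 3 × 13 × 23 × 29 = 208104.
Cycles for period 696: 208104 / 696 = 299.

299 cycles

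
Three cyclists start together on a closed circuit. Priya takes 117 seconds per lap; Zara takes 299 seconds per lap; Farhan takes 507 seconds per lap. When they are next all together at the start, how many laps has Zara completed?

117 laps

They are all back at their starting positions together after one LCM of the periods.
117 = 3^2 × 13
299 = 13 × 23
507 = 3 × 13^2
LCM(117, 299, 507) = 3^2 × 13^2 × 23 = 34983.
Laps for period 299: 34983 / 299 = 117.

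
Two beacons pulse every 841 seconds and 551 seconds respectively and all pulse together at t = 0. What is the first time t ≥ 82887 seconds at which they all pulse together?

Joint pulses occur at multiples of LCM(841, 551).
841 = 29^2
551 = 19 × 29
LCM(841, 551) = 19 × 29^2 = 15979.
Smallest multiple of 15979 that is ≥ 82887: ⌈82887/15979⌉ × 15979 = 6 × 15979 = 95874.

95874 seconds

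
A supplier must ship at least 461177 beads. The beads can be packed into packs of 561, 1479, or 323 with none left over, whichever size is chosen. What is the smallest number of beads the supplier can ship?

618222

The number of beads must be a common multiple of 561, 1479, and 323, so a multiple of their LCM.
561 = 3 × 11 × 17
1479 = 3 × 17 × 29
323 = 17 × 19
LCM(561, 1479, 323) = 3 × 11 × 17 × 19 × 29 = 309111.
Smallest multiple of 309111 that is ≥ 461177: ⌈461177/309111⌉ × 309111 = 2 × 309111 = 618222.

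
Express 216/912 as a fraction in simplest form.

216 = 2^3 × 3^3
912 = 2^4 × 3 × 19
gcd(216, 912) = 2^3 × 3 = 24.
Divide numerator and denominator by 24: 216/912 = 9/38.

9/38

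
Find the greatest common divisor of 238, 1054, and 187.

238 = 2 × 7 × 17
1054 = 2 × 17 × 31
187 = 11 × 17
gcd(238, 1054, 187) = 17.

17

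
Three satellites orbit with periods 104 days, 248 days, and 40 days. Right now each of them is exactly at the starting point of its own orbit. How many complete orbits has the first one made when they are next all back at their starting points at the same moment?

155 orbits

They are all back at their starting positions together after one LCM of the periods.
104 = 2^3 × 13
248 = 2^3 × 31
40 = 2^3 × 5
LCM(104, 248, 40) = 2^3 × 5 × 13 × 31 = 16120.
Orbits for period 104: 16120 / 104 = 155.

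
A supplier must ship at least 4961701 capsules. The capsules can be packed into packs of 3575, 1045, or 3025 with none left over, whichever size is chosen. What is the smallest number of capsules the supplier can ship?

5230225

The number of capsules must be a common multiple of 3575, 1045, and 3025, so a multiple of their LCM.
3575 = 5^2 × 11 × 13
1045 = 5 × 11 × 19
3025 = 5^2 × 11^2
LCM(3575, 1045, 3025) = 5^2 × 11^2 × 13 × 19 = 747175.
Smallest multiple of 747175 that is ≥ 4961701: ⌈4961701/747175⌉ × 747175 = 7 × 747175 = 5230225.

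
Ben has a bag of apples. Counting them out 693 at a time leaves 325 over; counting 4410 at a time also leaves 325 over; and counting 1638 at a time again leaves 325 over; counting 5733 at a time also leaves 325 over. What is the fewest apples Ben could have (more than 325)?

N − 325 must be a common multiple of 693, 4410, 1638, and 5733.
693 = 3^2 × 7 × 11
4410 = 2 × 3^2 × 5 × 7^2
1638 = 2 × 3^2 × 7 × 13
5733 = 3^2 × 7^2 × 13
LCM(693, 4410, 1638, 5733) = 2 × 3^2 × 5 × 7^2 × 11 × 13 = 630630.
Smallest N > 325 is LCM + 325 = 630630 + 325 = 630955.

630955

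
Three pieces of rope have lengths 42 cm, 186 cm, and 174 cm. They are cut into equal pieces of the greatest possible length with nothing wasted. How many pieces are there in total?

67

Piece length = gcd(42, 186, 174).
42 = 2 × 3 × 7
186 = 2 × 3 × 31
174 = 2 × 3 × 29
gcd(42, 186, 174) = 2 × 3 = 6.
Total pieces = 42/6 + 186/6 + 174/6 = 7 + 31 + 29 = 67.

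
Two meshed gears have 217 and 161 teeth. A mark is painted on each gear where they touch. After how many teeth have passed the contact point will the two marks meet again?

4991 teeth

The first simultaneous occurrence is after LCM of the individual periods.
217 = 7 × 31
161 = 7 × 23
LCM(217, 161) = 7 × 23 × 31 = 4991.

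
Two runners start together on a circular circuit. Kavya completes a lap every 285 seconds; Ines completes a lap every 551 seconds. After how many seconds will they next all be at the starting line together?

We need the least common multiple of the intervals.
285 = 3 × 5 × 19
551 = 19 × 29
LCM(285, 551) = 3 × 5 × 19 × 29 = 8265.

8265 seconds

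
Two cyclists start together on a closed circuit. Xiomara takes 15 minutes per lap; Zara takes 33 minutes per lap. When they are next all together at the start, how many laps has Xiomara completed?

They are all back at their starting positions together after one LCM of the periods.
15 = 3 × 5
33 = 3 × 11
LCM(15, 33) = 3 × 5 × 11 = 165.
Laps for period 15: 165 / 15 = 11.

11 laps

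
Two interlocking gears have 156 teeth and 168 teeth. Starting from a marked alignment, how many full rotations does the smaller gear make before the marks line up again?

14 rotations

The first common completion time is the LCM of the periods.
156 = 2^2 × 3 × 13
168 = 2^3 × 3 × 7
LCM(156, 168) = 2^3 × 3 × 7 × 13 = 2184.
Rotations for period 156: 2184 / 156 = 14.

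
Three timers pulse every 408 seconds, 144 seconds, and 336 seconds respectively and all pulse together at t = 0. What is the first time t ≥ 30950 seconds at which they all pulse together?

34272 seconds

Joint pulses occur at multiples of LCM(408, 144, 336).
408 = 2^3 × 3 × 17
144 = 2^4 × 3^2
336 = 2^4 × 3 × 7
LCM(408, 144, 336) = 2^4 × 3^2 × 7 × 17 = 17136.
Smallest multiple of 17136 that is ≥ 30950: ⌈30950/17136⌉ × 17136 = 2 × 17136 = 34272.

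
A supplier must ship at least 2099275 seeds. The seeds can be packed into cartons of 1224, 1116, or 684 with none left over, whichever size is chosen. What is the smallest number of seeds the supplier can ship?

2162808

The number of seeds must be a common multiple of 1224, 1116, and 684, so a multiple of their LCM.
1224 = 2^3 × 3^2 × 17
1116 = 2^2 × 3^2 × 31
684 = 2^2 × 3^2 × 19
LCM(1224, 1116, 684) = 2^3 × 3^2 × 17 × 19 × 31 = 720936.
Smallest multiple of 720936 that is ≥ 2099275: ⌈2099275/720936⌉ × 720936 = 3 × 720936 = 2162808.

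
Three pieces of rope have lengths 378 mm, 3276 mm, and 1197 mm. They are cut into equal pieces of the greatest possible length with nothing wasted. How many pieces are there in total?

77

Piece length = gcd(378, 3276, 1197).
378 = 2 × 3^3 × 7
3276 = 2^2 × 3^2 × 7 × 13
1197 = 3^2 × 7 × 19
gcd(378, 3276, 1197) = 3^2 × 7 = 63.
Total pieces = 378/63 + 3276/63 + 1197/63 = 6 + 52 + 19 = 77.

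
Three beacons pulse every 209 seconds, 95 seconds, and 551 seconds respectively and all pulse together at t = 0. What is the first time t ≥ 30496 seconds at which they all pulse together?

Joint pulses occur at multiples of LCM(209, 95, 551).
209 = 11 × 19
95 = 5 × 19
551 = 19 × 29
LCM(209, 95, 551) = 5 × 11 × 19 × 29 = 30305.
Smallest multiple of 30305 that is ≥ 30496: ⌈30496/30305⌉ × 30305 = 2 × 30305 = 60610.

60610 seconds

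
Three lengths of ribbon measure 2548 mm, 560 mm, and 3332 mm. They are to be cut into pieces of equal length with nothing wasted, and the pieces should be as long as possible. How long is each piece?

The greatest length dividing all of 2548, 560, and 3332 is their gcd.
2548 = 2^2 × 7^2 × 13
560 = 2^4 × 5 × 7
3332 = 2^2 × 7^2 × 17
gcd(2548, 560, 3332) = 2^2 × 7 = 28.

28 mm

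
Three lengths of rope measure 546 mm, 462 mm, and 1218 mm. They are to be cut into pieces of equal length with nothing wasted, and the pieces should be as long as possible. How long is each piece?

42 mm

The greatest length dividing all of 546, 462, and 1218 is their gcd.
546 = 2 × 3 × 7 × 13
462 = 2 × 3 × 7 × 11
1218 = 2 × 3 × 7 × 29
gcd(546, 462, 1218) = 2 × 3 × 7 = 42.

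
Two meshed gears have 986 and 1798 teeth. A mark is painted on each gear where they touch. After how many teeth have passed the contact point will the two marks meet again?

We need the least common multiple of the intervals.
986 = 2 × 17 × 29
1798 = 2 × 29 × 31
LCM(986, 1798) = 2 × 17 × 29 × 31 = 30566.

30566 teeth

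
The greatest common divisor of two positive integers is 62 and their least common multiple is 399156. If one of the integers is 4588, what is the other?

5394

For two integers, gcd × lcm = product, so the other is (62 × 399156) / 4588 = 24747672 / 4588 = 5394.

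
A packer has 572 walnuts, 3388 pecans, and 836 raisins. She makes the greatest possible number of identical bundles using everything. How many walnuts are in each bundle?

Number of bundles = gcd(572, 3388, 836).
572 = 2^2 × 11 × 13
3388 = 2^2 × 7 × 11^2
836 = 2^2 × 11 × 19
gcd(572, 3388, 836) = 2^2 × 11 = 44.
walnuts per bundle = 572 / 44 = 13.

13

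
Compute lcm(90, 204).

3060

90 = 2 × 3^2 × 5
204 = 2^2 × 3 × 17
LCM(90, 204) = 2^2 × 3^2 × 5 × 17 = 3060.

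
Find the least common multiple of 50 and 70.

50 = 2 × 5^2
70 = 2 × 5 × 7
LCM(50, 70) = 2 × 5^2 × 7 = 350.

350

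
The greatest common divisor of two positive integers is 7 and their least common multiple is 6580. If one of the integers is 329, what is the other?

140

For two integers, gcd × lcm = product, so the other is (7 × 6580) / 329 = 46060 / 329 = 140.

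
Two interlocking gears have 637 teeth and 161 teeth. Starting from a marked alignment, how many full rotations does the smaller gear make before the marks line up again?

91 rotations

They are all back at their starting positions together after one LCM of the periods.
637 = 7^2 × 13
161 = 7 × 23
LCM(637, 161) = 7^2 × 13 × 23 = 14651.
Rotations for period 161: 14651 / 161 = 91.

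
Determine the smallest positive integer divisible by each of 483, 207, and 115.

483 = 3 × 7 × 23
207 = 3^2 × 23
115 = 5 × 23
LCM(483, 207, 115) = 3^2 × 5 × 7 × 23 = 7245.

7245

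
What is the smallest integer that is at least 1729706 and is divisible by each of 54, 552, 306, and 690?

The integer must be a common multiple of 54, 552, 306, and 690, so a multiple of their LCM.
54 = 2 × 3^3
552 = 2^3 × 3 × 23
306 = 2 × 3^2 × 17
690 = 2 × 3 × 5 × 23
LCM(54, 552, 306, 690) = 2^3 × 3^3 × 5 × 17 × 23 = 422280.
Smallest multiple of 422280 that is ≥ 1729706: ⌈1729706/422280⌉ × 422280 = 5 × 422280 = 2111400.

2111400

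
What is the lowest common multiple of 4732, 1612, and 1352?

293384

4732 = 2^2 × 7 × 13^2
1612 = 2^2 × 13 × 31
1352 = 2^3 × 13^2
LCM(4732, 1612, 1352) = 2^3 × 7 × 13^2 × 31 = 293384.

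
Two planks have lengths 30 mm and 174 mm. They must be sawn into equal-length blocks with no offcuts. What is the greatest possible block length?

6 mm

The block length must divide every plank, so the greatest is gcd(30, 174).
30 = 2 × 3 × 5
174 = 2 × 3 × 29
gcd(30, 174) = 2 × 3 = 6.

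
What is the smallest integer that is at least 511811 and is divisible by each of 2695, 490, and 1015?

625240

The integer must be a common multiple of 2695, 490, and 1015, so a multiple of their LCM.
2695 = 5 × 7^2 × 11
490 = 2 × 5 × 7^2
1015 = 5 × 7 × 29
LCM(2695, 490, 1015) = 2 × 5 × 7^2 × 11 × 29 = 156310.
Smallest multiple of 156310 that is ≥ 511811: ⌈511811/156310⌉ × 156310 = 4 × 156310 = 625240.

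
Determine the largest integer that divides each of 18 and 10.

2

18 = 2 × 3^2
10 = 2 × 5
gcd(18, 10) = 2.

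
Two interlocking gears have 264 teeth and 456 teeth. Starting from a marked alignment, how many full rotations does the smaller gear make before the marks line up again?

All finish a whole number of cycles simultaneously at t = LCM of the periods.
264 = 2^3 × 3 × 11
456 = 2^3 × 3 × 19
LCM(264, 456) = 2^3 × 3 × 11 × 19 = 5016.
Rotations for period 264: 5016 / 264 = 19.

19 rotations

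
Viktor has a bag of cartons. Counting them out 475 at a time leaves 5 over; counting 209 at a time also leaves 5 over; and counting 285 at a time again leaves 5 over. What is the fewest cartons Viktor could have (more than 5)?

N − 5 must be a common multiple of 475, 209, and 285.
475 = 5^2 × 19
209 = 11 × 19
285 = 3 × 5 × 19
LCM(475, 209, 285) = 3 × 5^2 × 11 × 19 = 15675.
Smallest N > 5 is LCM + 5 = 15675 + 5 = 15680.

15680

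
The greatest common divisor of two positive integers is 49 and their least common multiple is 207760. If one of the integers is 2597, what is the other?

For two integers, gcd × lcm = product, so the other is (49 × 207760) / 2597 = 10180240 / 2597 = 3920.

3920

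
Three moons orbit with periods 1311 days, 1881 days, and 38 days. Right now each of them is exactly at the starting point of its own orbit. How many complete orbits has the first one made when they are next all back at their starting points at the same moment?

All finish a whole number of cycles simultaneously at t = LCM of the periods.
1311 = 3 × 19 × 23
1881 = 3^2 × 11 × 19
38 = 2 × 19
LCM(1311, 1881, 38) = 2 × 3^2 × 11 × 19 × 23 = 86526.
Orbits for period 1311: 86526 / 1311 = 66.

66 orbits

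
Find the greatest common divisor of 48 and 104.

48 = 2^4 × 3
104 = 2^3 × 13
gcd(48, 104) = 2^3 = 8.

8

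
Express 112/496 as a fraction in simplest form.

7/31

112 = 2^4 × 7
496 = 2^4 × 31
gcd(112, 496) = 2^4 = 16.
Divide numerator and denominator by 16: 112/496 = 7/31.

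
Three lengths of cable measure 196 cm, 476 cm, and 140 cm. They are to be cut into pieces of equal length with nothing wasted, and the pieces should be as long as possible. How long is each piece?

28 cm

Each piece length must divide every original length, so the longest possible is gcd(196, 476, 140).
196 = 2^2 × 7^2
476 = 2^2 × 7 × 17
140 = 2^2 × 5 × 7
gcd(196, 476, 140) = 2^2 × 7 = 28.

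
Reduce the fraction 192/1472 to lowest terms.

3/23

192 = 2^6 × 3
1472 = 2^6 × 23
gcd(192, 1472) = 2^6 = 64.
Divide numerator and denominator by 64: 192/1472 = 3/23.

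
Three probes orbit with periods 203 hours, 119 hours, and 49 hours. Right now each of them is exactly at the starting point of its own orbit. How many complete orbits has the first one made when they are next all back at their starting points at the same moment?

119 orbits

All finish a whole number of cycles simultaneously at t = LCM of the periods.
203 = 7 × 29
119 = 7 × 17
49 = 7^2
LCM(203, 119, 49) = 7^2 × 17 × 29 = 24157.
Orbits for period 203: 24157 / 203 = 119.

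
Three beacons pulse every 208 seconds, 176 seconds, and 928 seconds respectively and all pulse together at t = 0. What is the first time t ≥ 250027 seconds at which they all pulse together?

265408 seconds

Joint pulses occur at multiples of LCM(208, 176, 928).
208 = 2^4 × 13
176 = 2^4 × 11
928 = 2^5 × 29
LCM(208, 176, 928) = 2^5 × 11 × 13 × 29 = 132704.
Smallest multiple of 132704 that is ≥ 250027: ⌈250027/132704⌉ × 132704 = 2 × 132704 = 265408.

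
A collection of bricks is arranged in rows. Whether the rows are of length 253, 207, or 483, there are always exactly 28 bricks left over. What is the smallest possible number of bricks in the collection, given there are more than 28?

15967

N − 28 must be a common multiple of 253, 207, and 483.
253 = 11 × 23
207 = 3^2 × 23
483 = 3 × 7 × 23
LCM(253, 207, 483) = 3^2 × 7 × 11 × 23 = 15939.
Smallest N > 28 is LCM + 28 = 15939 + 28 = 15967.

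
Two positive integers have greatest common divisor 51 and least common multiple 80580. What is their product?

For any two positive integers, gcd × lcm = product = 51 × 80580 = 4109580.

4109580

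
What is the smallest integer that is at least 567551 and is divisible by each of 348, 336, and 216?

613872

The integer must be a common multiple of 348, 336, and 216, so a multiple of their LCM.
348 = 2^2 × 3 × 29
336 = 2^4 × 3 × 7
216 = 2^3 × 3^3
LCM(348, 336, 216) = 2^4 × 3^3 × 7 × 29 = 87696.
Smallest multiple of 87696 that is ≥ 567551: ⌈567551/87696⌉ × 87696 = 7 × 87696 = 613872.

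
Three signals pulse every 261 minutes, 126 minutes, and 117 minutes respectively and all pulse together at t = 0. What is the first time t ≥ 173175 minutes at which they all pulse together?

Joint pulses occur at multiples of LCM(261, 126, 117).
261 = 3^2 × 29
126 = 2 × 3^2 × 7
117 = 3^2 × 13
LCM(261, 126, 117) = 2 × 3^2 × 7 × 13 × 29 = 47502.
Smallest multiple of 47502 that is ≥ 173175: ⌈173175/47502⌉ × 47502 = 4 × 47502 = 190008.

190008 minutes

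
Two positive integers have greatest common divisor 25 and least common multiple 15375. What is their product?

384375

For any two positive integers, gcd × lcm = product = 25 × 15375 = 384375.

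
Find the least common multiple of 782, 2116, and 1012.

782 = 2 × 17 × 23
2116 = 2^2 × 23^2
1012 = 2^2 × 11 × 23
LCM(782, 2116, 1012) = 2^2 × 11 × 17 × 23^2 = 395692.

395692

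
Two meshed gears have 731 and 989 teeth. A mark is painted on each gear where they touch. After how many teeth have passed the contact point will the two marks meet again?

We need the least common multiple of the intervals.
731 = 17 × 43
989 = 23 × 43
LCM(731, 989) = 17 × 23 × 43 = 16813.

16813 teeth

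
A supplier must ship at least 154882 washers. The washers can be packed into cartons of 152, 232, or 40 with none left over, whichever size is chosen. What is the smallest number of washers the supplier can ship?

176320

The number of washers must be a common multiple of 152, 232, and 40, so a multiple of their LCM.
152 = 2^3 × 19
232 = 2^3 × 29
40 = 2^3 × 5
LCM(152, 232, 40) = 2^3 × 5 × 19 × 29 = 22040.
Smallest multiple of 22040 that is ≥ 154882: ⌈154882/22040⌉ × 22040 = 8 × 22040 = 176320.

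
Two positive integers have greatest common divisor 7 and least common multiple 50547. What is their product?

For any two positive integers, gcd × lcm = product = 7 × 50547 = 353829.

353829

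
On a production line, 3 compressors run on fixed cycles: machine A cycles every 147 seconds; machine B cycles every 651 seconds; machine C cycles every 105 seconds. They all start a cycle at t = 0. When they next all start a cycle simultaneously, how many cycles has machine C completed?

217 cycles

All finish a whole number of cycles simultaneously at t = LCM of the periods.
147 = 3 × 7^2
651 = 3 × 7 × 31
105 = 3 × 5 × 7
LCM(147, 651, 105) = 3 × 5 × 7^2 × 31 = 22785.
Cycles for period 105: 22785 / 105 = 217.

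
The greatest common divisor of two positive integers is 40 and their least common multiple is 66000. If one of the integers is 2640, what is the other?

1000

For two integers, gcd × lcm = product, so the other is (40 × 66000) / 2640 = 2640000 / 2640 = 1000.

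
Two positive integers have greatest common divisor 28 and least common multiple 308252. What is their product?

8631056

For any two positive integers, gcd × lcm = product = 28 × 308252 = 8631056.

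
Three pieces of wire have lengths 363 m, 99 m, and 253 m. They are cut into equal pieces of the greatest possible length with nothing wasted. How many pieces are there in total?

65

Piece length = gcd(363, 99, 253).
363 = 3 × 11^2
99 = 3^2 × 11
253 = 11 × 23
gcd(363, 99, 253) = 11.
Total pieces = 363/11 + 99/11 + 253/11 = 33 + 9 + 23 = 65.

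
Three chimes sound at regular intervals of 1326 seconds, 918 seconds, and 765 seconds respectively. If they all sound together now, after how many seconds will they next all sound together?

The first simultaneous occurrence is after LCM of the individual periods.
1326 = 2 × 3 × 13 × 17
918 = 2 × 3^3 × 17
765 = 3^2 × 5 × 17
LCM(1326, 918, 765) = 2 × 3^3 × 5 × 13 × 17 = 59670.

59670 seconds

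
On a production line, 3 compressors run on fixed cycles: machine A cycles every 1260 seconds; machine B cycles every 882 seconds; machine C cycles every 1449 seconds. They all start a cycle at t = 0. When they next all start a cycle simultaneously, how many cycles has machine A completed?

161 cycles

The first common completion time is the LCM of the periods.
1260 = 2^2 × 3^2 × 5 × 7
882 = 2 × 3^2 × 7^2
1449 = 3^2 × 7 × 23
LCM(1260, 882, 1449) = 2^2 × 3^2 × 5 × 7^2 × 23 = 202860.
Cycles for period 1260: 202860 / 1260 = 161.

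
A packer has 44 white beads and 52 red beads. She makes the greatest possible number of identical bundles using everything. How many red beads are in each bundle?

13

Number of bundles = gcd(44, 52).
44 = 2^2 × 11
52 = 2^2 × 13
gcd(44, 52) = 2^2 = 4.
red beads per bundle = 52 / 4 = 13.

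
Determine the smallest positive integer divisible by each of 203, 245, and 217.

220255

203 = 7 × 29
245 = 5 × 7^2
217 = 7 × 31
LCM(203, 245, 217) = 5 × 7^2 × 29 × 31 = 220255.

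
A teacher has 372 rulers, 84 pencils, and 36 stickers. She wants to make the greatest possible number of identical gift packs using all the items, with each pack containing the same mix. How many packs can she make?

The pack count must divide each quantity, so the greatest is gcd(372, 84, 36).
372 = 2^2 × 3 × 31
84 = 2^2 × 3 × 7
36 = 2^2 × 3^2
gcd(372, 84, 36) = 2^2 × 3 = 12.

12 packs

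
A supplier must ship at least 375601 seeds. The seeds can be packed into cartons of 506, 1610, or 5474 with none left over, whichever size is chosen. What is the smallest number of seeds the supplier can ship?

602140

The number of seeds must be a common multiple of 506, 1610, and 5474, so a multiple of their LCM.
506 = 2 × 11 × 23
1610 = 2 × 5 × 7 × 23
5474 = 2 × 7 × 17 × 23
LCM(506, 1610, 5474) = 2 × 5 × 7 × 11 × 17 × 23 = 301070.
Smallest multiple of 301070 that is ≥ 375601: ⌈375601/301070⌉ × 301070 = 2 × 301070 = 602140.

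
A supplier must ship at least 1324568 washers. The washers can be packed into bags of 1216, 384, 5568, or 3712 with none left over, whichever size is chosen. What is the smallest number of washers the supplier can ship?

The number of washers must be a common multiple of 1216, 384, 5568, and 3712, so a multiple of their LCM.
1216 = 2^6 × 19
384 = 2^7 × 3
5568 = 2^6 × 3 × 29
3712 = 2^7 × 29
LCM(1216, 384, 5568, 3712) = 2^7 × 3 × 19 × 29 = 211584.
Smallest multiple of 211584 that is ≥ 1324568: ⌈1324568/211584⌉ × 211584 = 7 × 211584 = 1481088.

1481088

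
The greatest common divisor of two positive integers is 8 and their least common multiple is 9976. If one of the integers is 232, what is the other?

344

For two integers, gcd × lcm = product, so the other is (8 × 9976) / 232 = 79808 / 232 = 344.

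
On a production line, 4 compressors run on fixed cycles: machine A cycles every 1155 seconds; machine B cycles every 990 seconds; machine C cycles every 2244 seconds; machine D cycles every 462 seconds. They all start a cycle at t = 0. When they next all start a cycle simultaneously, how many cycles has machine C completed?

105 cycles

All finish a whole number of cycles simultaneously at t = LCM of the periods.
1155 = 3 × 5 × 7 × 11
990 = 2 × 3^2 × 5 × 11
2244 = 2^2 × 3 × 11 × 17
462 = 2 × 3 × 7 × 11
LCM(1155, 990, 2244, 462) = 2^2 × 3^2 × 5 × 7 × 11 × 17 = 235620.
Cycles for period 2244: 235620 / 2244 = 105.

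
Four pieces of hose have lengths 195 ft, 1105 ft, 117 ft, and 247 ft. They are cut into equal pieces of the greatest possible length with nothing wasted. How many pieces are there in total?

Piece length = gcd(195, 1105, 117, 247).
195 = 3 × 5 × 13
1105 = 5 × 13 × 17
117 = 3^2 × 13
247 = 13 × 19
gcd(195, 1105, 117, 247) = 13.
Total pieces = 195/13 + 1105/13 + 117/13 + 247/13 = 15 + 85 + 9 + 19 = 128.

128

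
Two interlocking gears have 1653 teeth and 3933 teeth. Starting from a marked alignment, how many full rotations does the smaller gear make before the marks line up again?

They are all back at their starting positions together after one LCM of the periods.
1653 = 3 × 19 × 29
3933 = 3^2 × 19 × 23
LCM(1653, 3933) = 3^2 × 19 × 23 × 29 = 114057.
Rotations for period 1653: 114057 / 1653 = 69.

69 rotations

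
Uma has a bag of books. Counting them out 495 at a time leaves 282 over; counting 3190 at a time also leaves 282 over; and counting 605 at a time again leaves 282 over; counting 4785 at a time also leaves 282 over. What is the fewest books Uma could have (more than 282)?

N − 282 must be a common multiple of 495, 3190, 605, and 4785.
495 = 3^2 × 5 × 11
3190 = 2 × 5 × 11 × 29
605 = 5 × 11^2
4785 = 3 × 5 × 11 × 29
LCM(495, 3190, 605, 4785) = 2 × 3^2 × 5 × 11^2 × 29 = 315810.
Smallest N > 282 is LCM + 282 = 315810 + 282 = 316092.

316092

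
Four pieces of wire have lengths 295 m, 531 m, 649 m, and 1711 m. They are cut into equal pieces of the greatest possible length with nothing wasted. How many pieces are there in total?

Piece length = gcd(295, 531, 649, 1711).
295 = 5 × 59
531 = 3^2 × 59
649 = 11 × 59
1711 = 29 × 59
gcd(295, 531, 649, 1711) = 59.
Total pieces = 295/59 + 531/59 + 649/59 + 1711/59 = 5 + 9 + 11 + 29 = 54.

54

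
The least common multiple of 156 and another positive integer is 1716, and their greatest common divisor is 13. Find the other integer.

143

gcd × lcm = product of the two integers, so the other integer is (13 × 1716) / 156 = 143.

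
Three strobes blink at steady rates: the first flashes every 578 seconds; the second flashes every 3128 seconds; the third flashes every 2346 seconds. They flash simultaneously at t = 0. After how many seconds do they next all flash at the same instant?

159528 seconds

The first simultaneous occurrence is after LCM of the individual periods.
578 = 2 × 17^2
3128 = 2^3 × 17 × 23
2346 = 2 × 3 × 17 × 23
LCM(578, 3128, 2346) = 2^3 × 3 × 17^2 × 23 = 159528.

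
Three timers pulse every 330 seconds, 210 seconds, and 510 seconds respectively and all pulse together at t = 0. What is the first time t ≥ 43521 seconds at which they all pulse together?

Joint pulses occur at multiples of LCM(330, 210, 510).
330 = 2 × 3 × 5 × 11
210 = 2 × 3 × 5 × 7
510 = 2 × 3 × 5 × 17
LCM(330, 210, 510) = 2 × 3 × 5 × 7 × 11 × 17 = 39270.
Smallest multiple of 39270 that is ≥ 43521: ⌈43521/39270⌉ × 39270 = 2 × 39270 = 78540.

78540 seconds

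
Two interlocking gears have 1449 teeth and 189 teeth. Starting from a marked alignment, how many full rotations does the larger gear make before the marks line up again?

They are all back at their starting positions together after one LCM of the periods.
1449 = 3^2 × 7 × 23
189 = 3^3 × 7
LCM(1449, 189) = 3^3 × 7 × 23 = 4347.
Rotations for period 1449: 4347 / 1449 = 3.

3 rotations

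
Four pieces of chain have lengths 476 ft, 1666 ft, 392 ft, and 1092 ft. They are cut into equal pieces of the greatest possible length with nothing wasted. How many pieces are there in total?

Piece length = gcd(476, 1666, 392, 1092).
476 = 2^2 × 7 × 17
1666 = 2 × 7^2 × 17
392 = 2^3 × 7^2
1092 = 2^2 × 3 × 7 × 13
gcd(476, 1666, 392, 1092) = 2 × 7 = 14.
Total pieces = 476/14 + 1666/14 + 392/14 + 1092/14 = 34 + 119 + 28 + 78 = 259.

259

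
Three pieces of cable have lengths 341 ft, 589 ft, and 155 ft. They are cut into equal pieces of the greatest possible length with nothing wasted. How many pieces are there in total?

35

Piece length = gcd(341, 589, 155).
341 = 11 × 31
589 = 19 × 31
155 = 5 × 31
gcd(341, 589, 155) = 31.
Total pieces = 341/31 + 589/31 + 155/31 = 11 + 19 + 5 = 35.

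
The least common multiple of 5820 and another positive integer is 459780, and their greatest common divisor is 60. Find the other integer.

gcd × lcm = product of the two integers, so the other integer is (60 × 459780) / 5820 = 4740.

4740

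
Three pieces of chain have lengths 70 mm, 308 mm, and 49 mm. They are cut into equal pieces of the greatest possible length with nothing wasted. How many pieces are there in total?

61

Piece length = gcd(70, 308, 49).
70 = 2 × 5 × 7
308 = 2^2 × 7 × 11
49 = 7^2
gcd(70, 308, 49) = 7.
Total pieces = 70/7 + 308/7 + 49/7 = 10 + 44 + 7 = 61.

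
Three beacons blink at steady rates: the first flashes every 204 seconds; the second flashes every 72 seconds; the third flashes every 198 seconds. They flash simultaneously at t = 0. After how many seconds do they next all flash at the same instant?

We need the least common multiple of the intervals.
204 = 2^2 × 3 × 17
72 = 2^3 × 3^2
198 = 2 × 3^2 × 11
LCM(204, 72, 198) = 2^3 × 3^2 × 11 × 17 = 13464.

13464 seconds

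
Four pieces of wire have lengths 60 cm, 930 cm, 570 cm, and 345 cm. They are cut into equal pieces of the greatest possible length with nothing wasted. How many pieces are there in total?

127

Piece length = gcd(60, 930, 570, 345).
60 = 2^2 × 3 × 5
930 = 2 × 3 × 5 × 31
570 = 2 × 3 × 5 × 19
345 = 3 × 5 × 23
gcd(60, 930, 570, 345) = 3 × 5 = 15.
Total pieces = 60/15 + 930/15 + 570/15 + 345/15 = 4 + 62 + 38 + 23 = 127.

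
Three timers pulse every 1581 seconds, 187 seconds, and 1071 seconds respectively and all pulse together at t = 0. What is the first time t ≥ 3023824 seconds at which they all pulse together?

Joint pulses occur at multiples of LCM(1581, 187, 1071).
1581 = 3 × 17 × 31
187 = 11 × 17
1071 = 3^2 × 7 × 17
LCM(1581, 187, 1071) = 3^2 × 7 × 11 × 17 × 31 = 365211.
Smallest multiple of 365211 that is ≥ 3023824: ⌈3023824/365211⌉ × 365211 = 9 × 365211 = 3286899.

3286899 seconds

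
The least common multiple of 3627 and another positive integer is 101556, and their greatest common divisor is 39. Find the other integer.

gcd × lcm = product of the two integers, so the other integer is (39 × 101556) / 3627 = 1092.

1092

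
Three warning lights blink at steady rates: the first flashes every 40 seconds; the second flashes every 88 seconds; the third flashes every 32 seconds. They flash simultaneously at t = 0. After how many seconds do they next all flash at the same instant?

The first simultaneous occurrence is after LCM of the individual periods.
40 = 2^3 × 5
88 = 2^3 × 11
32 = 2^5
LCM(40, 88, 32) = 2^5 × 5 × 11 = 1760.

1760 seconds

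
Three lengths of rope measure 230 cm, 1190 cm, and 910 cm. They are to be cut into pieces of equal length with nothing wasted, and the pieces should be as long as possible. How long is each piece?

Each piece length must divide every original length, so the longest possible is gcd(230, 1190, 910).
230 = 2 × 5 × 23
1190 = 2 × 5 × 7 × 17
910 = 2 × 5 × 7 × 13
gcd(230, 1190, 910) = 2 × 5 = 10.

10 cm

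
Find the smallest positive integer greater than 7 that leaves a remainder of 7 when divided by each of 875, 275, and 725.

279132

N − 7 must be a common multiple of 875, 275, and 725.
875 = 5^3 × 7
275 = 5^2 × 11
725 = 5^2 × 29
LCM(875, 275, 725) = 5^3 × 7 × 11 × 29 = 279125.
Smallest N > 7 is LCM + 7 = 279125 + 7 = 279132.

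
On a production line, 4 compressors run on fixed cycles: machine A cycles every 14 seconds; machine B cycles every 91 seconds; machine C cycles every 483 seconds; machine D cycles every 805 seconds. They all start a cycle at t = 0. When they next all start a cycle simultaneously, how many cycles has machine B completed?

690 cycles

All finish a whole number of cycles simultaneously at t = LCM of the periods.
14 = 2 × 7
91 = 7 × 13
483 = 3 × 7 × 23
805 = 5 × 7 × 23
LCM(14, 91, 483, 805) = 2 × 3 × 5 × 7 × 13 × 23 = 62790.
Cycles for period 91: 62790 / 91 = 690.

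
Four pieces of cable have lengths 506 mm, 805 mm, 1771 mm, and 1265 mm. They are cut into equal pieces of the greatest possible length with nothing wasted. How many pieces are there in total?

189

Piece length = gcd(506, 805, 1771, 1265).
506 = 2 × 11 × 23
805 = 5 × 7 × 23
1771 = 7 × 11 × 23
1265 = 5 × 11 × 23
gcd(506, 805, 1771, 1265) = 23.
Total pieces = 506/23 + 805/23 + 1771/23 + 1265/23 = 22 + 35 + 77 + 55 = 189.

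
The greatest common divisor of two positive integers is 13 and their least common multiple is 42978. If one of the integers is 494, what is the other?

1131

For two integers, gcd × lcm = product, so the other is (13 × 42978) / 494 = 558714 / 494 = 1131.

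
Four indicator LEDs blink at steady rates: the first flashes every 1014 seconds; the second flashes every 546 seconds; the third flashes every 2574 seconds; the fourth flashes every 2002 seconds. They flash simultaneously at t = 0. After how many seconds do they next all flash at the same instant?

234234 seconds

We need the least common multiple of the intervals.
1014 = 2 × 3 × 13^2
546 = 2 × 3 × 7 × 13
2574 = 2 × 3^2 × 11 × 13
2002 = 2 × 7 × 11 × 13
LCM(1014, 546, 2574, 2002) = 2 × 3^2 × 7 × 11 × 13^2 = 234234.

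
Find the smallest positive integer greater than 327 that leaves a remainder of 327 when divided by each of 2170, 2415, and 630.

N − 327 must be a common multiple of 2170, 2415, and 630.
2170 = 2 × 5 × 7 × 31
2415 = 3 × 5 × 7 × 23
630 = 2 × 3^2 × 5 × 7
LCM(2170, 2415, 630) = 2 × 3^2 × 5 × 7 × 23 × 31 = 449190.
Smallest N > 327 is LCM + 327 = 449190 + 327 = 449517.

449517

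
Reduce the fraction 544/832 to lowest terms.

17/26

544 = 2^5 × 17
832 = 2^6 × 13
gcd(544, 832) = 2^5 = 32.
Divide numerator and denominator by 32: 544/832 = 17/26.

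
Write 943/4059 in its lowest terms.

943 = 23 × 41
4059 = 3^2 × 11 × 41
gcd(943, 4059) = 41.
Divide numerator and denominator by 41: 943/4059 = 23/99.

23/99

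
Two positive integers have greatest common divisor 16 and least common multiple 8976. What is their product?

For any two positive integers, gcd × lcm = product = 16 × 8976 = 143616.

143616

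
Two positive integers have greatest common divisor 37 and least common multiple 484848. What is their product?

For any two positive integers, gcd × lcm = product = 37 × 484848 = 17939376.

17939376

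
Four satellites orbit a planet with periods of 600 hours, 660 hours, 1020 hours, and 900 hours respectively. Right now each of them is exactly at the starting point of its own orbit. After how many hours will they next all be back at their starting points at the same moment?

The first simultaneous occurrence is after LCM of the individual periods.
600 = 2^3 × 3 × 5^2
660 = 2^2 × 3 × 5 × 11
1020 = 2^2 × 3 × 5 × 17
900 = 2^2 × 3^2 × 5^2
LCM(600, 660, 1020, 900) = 2^3 × 3^2 × 5^2 × 11 × 17 = 336600.

336600 hours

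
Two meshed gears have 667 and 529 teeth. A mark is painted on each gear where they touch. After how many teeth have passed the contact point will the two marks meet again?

15341 teeth

We need the least common multiple of the intervals.
667 = 23 × 29
529 = 23^2
LCM(667, 529) = 23^2 × 29 = 15341.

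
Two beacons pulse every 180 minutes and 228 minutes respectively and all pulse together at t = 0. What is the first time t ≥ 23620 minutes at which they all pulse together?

23940 minutes

Joint pulses occur at multiples of LCM(180, 228).
180 = 2^2 × 3^2 × 5
228 = 2^2 × 3 × 19
LCM(180, 228) = 2^2 × 3^2 × 5 × 19 = 3420.
Smallest multiple of 3420 that is ≥ 23620: ⌈23620/3420⌉ × 3420 = 7 × 3420 = 23940.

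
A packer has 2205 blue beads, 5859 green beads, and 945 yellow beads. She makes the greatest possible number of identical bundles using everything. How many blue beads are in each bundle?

35

Number of bundles = gcd(2205, 5859, 945).
2205 = 3^2 × 5 × 7^2
5859 = 3^3 × 7 × 31
945 = 3^3 × 5 × 7
gcd(2205, 5859, 945) = 3^2 × 7 = 63.
blue beads per bundle = 2205 / 63 = 35.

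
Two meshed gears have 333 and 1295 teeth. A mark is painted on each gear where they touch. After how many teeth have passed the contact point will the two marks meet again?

The first simultaneous occurrence is after LCM of the individual periods.
333 = 3^2 × 37
1295 = 5 × 7 × 37
LCM(333, 1295) = 3^2 × 5 × 7 × 37 = 11655.

11655 teeth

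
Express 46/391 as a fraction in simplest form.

2/17

46 = 2 × 23
391 = 17 × 23
gcd(46, 391) = 23.
Divide numerator and denominator by 23: 46/391 = 2/17.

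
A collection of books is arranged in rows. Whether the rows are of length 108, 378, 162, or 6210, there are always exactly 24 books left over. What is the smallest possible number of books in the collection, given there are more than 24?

260844

N − 24 must be a common multiple of 108, 378, 162, and 6210.
108 = 2^2 × 3^3
378 = 2 × 3^3 × 7
162 = 2 × 3^4
6210 = 2 × 3^3 × 5 × 23
LCM(108, 378, 162, 6210) = 2^2 × 3^4 × 5 × 7 × 23 = 260820.
Smallest N > 24 is LCM + 24 = 260820 + 24 = 260844.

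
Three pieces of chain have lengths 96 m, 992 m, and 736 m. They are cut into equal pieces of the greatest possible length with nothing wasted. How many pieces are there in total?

Piece length = gcd(96, 992, 736).
96 = 2^5 × 3
992 = 2^5 × 31
736 = 2^5 × 23
gcd(96, 992, 736) = 2^5 = 32.
Total pieces = 96/32 + 992/32 + 736/32 = 3 + 31 + 23 = 57.

57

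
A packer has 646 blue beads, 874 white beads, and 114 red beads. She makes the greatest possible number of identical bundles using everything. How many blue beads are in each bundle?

Number of bundles = gcd(646, 874, 114).
646 = 2 × 17 × 19
874 = 2 × 19 × 23
114 = 2 × 3 × 19
gcd(646, 874, 114) = 2 × 19 = 38.
blue beads per bundle = 646 / 38 = 17.

17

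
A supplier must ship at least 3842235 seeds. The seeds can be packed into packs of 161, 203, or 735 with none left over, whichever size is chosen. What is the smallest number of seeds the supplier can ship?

The number of seeds must be a common multiple of 161, 203, and 735, so a multiple of their LCM.
161 = 7 × 23
203 = 7 × 29
735 = 3 × 5 × 7^2
LCM(161, 203, 735) = 3 × 5 × 7^2 × 23 × 29 = 490245.
Smallest multiple of 490245 that is ≥ 3842235: ⌈3842235/490245⌉ × 490245 = 8 × 490245 = 3921960.

3921960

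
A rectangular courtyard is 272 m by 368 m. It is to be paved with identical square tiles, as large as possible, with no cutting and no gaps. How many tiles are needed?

391

Tile side = gcd(272, 368).
272 = 2^4 × 17
368 = 2^4 × 23
gcd(272, 368) = 2^4 = 16.
Tiles: (272/16) × (368/16) = 17 × 23 = 391.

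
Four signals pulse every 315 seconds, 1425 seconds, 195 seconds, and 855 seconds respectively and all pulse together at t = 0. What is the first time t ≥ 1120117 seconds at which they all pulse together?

Joint pulses occur at multiples of LCM(315, 1425, 195, 855).
315 = 3^2 × 5 × 7
1425 = 3 × 5^2 × 19
195 = 3 × 5 × 13
855 = 3^2 × 5 × 19
LCM(315, 1425, 195, 855) = 3^2 × 5^2 × 7 × 13 × 19 = 389025.
Smallest multiple of 389025 that is ≥ 1120117: ⌈1120117/389025⌉ × 389025 = 3 × 389025 = 1167075.

1167075 seconds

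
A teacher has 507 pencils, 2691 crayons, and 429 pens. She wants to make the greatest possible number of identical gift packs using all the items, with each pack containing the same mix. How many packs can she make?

39 packs

The pack count must divide each quantity, so the greatest is gcd(507, 2691, 429).
507 = 3 × 13^2
2691 = 3^2 × 13 × 23
429 = 3 × 11 × 13
gcd(507, 2691, 429) = 3 × 13 = 39.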